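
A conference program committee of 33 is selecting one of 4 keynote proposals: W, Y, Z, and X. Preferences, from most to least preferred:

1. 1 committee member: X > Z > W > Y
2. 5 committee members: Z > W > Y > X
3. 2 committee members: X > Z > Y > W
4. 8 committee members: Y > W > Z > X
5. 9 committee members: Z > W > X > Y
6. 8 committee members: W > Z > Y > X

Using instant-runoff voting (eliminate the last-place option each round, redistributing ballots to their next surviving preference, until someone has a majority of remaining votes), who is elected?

Z

Round 1: W 8, Y 8, Z 14, X 3. Eliminate X.
Round 2: W 8, Y 8, Z 17. Z has a majority.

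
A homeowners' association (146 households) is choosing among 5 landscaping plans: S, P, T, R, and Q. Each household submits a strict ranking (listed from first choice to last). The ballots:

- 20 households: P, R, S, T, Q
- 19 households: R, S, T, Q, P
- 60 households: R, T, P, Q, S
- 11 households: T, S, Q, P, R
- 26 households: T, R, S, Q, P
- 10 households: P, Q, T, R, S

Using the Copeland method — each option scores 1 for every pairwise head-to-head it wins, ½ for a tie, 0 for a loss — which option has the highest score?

S: beats Q; loses to P, T, and R → score 1.
P: beats S and Q; loses to T and R → score 2.
T: beats S, P, and Q; loses to R → score 3.
R: beats S, P, T, and Q → score 4.
Q: loses to S, P, T, and R → score 0.
R has the best pairwise record.

R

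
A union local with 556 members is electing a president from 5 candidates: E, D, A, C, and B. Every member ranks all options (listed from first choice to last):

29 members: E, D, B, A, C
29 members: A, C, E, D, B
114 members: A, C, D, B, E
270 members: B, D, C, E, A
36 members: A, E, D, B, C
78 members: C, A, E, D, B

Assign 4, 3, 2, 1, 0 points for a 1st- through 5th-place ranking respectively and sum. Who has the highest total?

E: 29·4 + 29·2 + 114·0 + 270·1 + 36·3 + 78·2 = 708
D: 29·3 + 29·1 + 114·2 + 270·3 + 36·2 + 78·1 = 1304
A: 29·1 + 29·4 + 114·4 + 270·0 + 36·4 + 78·3 = 979
C: 29·0 + 29·3 + 114·3 + 270·2 + 36·0 + 78·4 = 1281
B: 29·2 + 29·0 + 114·1 + 270·4 + 36·1 + 78·0 = 1288
D has the highest Borda score (1304).

D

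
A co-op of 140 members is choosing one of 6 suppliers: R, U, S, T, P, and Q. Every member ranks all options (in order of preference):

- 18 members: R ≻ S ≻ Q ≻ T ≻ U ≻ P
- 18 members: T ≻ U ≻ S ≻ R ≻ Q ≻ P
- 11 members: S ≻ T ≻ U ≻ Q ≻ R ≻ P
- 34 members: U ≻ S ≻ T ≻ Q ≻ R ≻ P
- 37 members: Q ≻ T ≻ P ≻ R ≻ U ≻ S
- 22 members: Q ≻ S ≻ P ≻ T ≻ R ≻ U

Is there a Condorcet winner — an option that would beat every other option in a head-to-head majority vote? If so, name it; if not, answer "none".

none

Checking pairwise contests:
S beats R 85–55.
R beats U 77–63.
U beats S 89–51.
S beats T 85–55.
R beats P 81–59.
S beats Q 81–59.
Every option loses at least one head-to-head, so there is no Condorcet winner.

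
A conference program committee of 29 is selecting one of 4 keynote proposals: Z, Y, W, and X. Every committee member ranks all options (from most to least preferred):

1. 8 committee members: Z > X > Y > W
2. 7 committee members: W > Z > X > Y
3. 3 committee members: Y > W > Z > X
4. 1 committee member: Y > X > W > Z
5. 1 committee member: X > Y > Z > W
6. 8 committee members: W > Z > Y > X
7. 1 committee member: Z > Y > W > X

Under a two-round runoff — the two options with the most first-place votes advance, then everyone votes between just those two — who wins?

W

Round 1 first-place votes: Z 9, Y 4, W 15, X 1.
W and Z advance.
Runoff: W is preferred to Z by 19 voters; Z by 10.
W wins the runoff.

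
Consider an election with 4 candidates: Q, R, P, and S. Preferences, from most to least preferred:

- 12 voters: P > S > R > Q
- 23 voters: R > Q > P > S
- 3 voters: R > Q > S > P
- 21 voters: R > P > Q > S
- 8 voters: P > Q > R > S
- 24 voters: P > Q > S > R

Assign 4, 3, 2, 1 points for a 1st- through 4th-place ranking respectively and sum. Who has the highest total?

P

Q: 12·1 + 23·3 + 3·3 + 21·2 + 8·3 + 24·3 = 228
R: 12·2 + 23·4 + 3·4 + 21·4 + 8·2 + 24·1 = 252
P: 12·4 + 23·2 + 3·1 + 21·3 + 8·4 + 24·4 = 288
S: 12·3 + 23·1 + 3·2 + 21·1 + 8·1 + 24·2 = 142
P has the highest Borda score (288).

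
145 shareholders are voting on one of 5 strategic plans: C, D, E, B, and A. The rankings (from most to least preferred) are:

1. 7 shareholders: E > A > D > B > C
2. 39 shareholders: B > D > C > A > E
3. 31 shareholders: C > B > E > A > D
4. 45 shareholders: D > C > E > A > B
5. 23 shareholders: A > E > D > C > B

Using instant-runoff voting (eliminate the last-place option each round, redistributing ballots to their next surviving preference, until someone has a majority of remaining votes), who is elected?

Round 1: C 31, D 45, E 7, B 39, A 23. Eliminate E.
Round 2: C 31, D 45, B 39, A 30. Eliminate A.
Round 3: C 31, D 75, B 39. D has a majority.

D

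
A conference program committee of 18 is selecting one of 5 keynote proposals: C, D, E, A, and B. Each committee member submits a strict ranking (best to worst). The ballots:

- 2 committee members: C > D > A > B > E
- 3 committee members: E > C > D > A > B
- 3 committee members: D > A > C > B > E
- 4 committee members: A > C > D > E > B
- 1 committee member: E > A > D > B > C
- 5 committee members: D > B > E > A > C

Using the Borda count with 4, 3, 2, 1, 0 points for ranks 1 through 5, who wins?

D

C: 2·4 + 3·3 + 3·2 + 4·3 + 1·0 + 5·0 = 35
D: 2·3 + 3·2 + 3·4 + 4·2 + 1·2 + 5·4 = 54
E: 2·0 + 3·4 + 3·0 + 4·1 + 1·4 + 5·2 = 30
A: 2·2 + 3·1 + 3·3 + 4·4 + 1·3 + 5·1 = 40
B: 2·1 + 3·0 + 3·1 + 4·0 + 1·1 + 5·3 = 21
D has the highest Borda score (54).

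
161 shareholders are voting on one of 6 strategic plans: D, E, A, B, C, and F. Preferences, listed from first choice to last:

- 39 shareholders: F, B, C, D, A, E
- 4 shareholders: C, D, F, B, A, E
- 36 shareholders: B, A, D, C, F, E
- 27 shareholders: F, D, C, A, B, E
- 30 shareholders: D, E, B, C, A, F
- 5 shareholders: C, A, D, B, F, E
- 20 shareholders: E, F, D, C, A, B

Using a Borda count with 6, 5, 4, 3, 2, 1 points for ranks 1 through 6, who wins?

D

D: 39·3 + 4·5 + 36·4 + 27·5 + 30·6 + 5·4 + 20·4 = 696
E: 39·1 + 4·1 + 36·1 + 27·1 + 30·5 + 5·1 + 20·6 = 381
A: 39·2 + 4·2 + 36·5 + 27·3 + 30·2 + 5·5 + 20·2 = 472
B: 39·5 + 4·3 + 36·6 + 27·2 + 30·4 + 5·3 + 20·1 = 632
C: 39·4 + 4·6 + 36·3 + 27·4 + 30·3 + 5·6 + 20·3 = 576
F: 39·6 + 4·4 + 36·2 + 27·6 + 30·1 + 5·2 + 20·5 = 624
D has the highest Borda score (696).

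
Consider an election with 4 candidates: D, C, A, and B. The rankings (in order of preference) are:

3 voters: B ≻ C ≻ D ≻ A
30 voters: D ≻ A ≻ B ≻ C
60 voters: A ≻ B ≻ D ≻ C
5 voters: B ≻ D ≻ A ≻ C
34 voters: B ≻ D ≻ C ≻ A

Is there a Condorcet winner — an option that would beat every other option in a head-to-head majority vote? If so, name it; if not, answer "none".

none

Checking pairwise contests:
B beats D 102–30.
D beats C 129–3.
D beats A 72–60.
A beats B 90–42.
Every option loses at least one head-to-head, so there is no Condorcet winner.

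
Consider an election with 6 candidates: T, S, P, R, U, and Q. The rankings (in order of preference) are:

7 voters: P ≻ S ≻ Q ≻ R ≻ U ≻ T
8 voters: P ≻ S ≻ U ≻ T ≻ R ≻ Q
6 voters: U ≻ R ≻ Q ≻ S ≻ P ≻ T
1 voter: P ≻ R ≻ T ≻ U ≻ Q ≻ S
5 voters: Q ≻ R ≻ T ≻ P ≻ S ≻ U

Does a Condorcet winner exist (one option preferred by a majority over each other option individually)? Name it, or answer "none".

P vs T: 22–5 for P.
P vs S: 21–6 for P.
P vs R: 16–11 for P.
P vs U: 21–6 for P.
P vs Q: 16–11 for P.
P beats every other option head-to-head.

P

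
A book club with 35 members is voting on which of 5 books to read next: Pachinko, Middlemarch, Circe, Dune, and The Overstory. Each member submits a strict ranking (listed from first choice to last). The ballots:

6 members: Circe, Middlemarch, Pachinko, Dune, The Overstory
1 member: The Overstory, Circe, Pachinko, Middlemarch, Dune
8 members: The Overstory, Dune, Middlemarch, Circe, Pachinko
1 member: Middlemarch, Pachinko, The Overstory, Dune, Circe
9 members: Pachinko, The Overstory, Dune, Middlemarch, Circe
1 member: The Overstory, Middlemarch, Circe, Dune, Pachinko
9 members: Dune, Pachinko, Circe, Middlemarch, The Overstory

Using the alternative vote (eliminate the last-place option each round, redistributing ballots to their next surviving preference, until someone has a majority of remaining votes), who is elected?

Round 1: Pachinko 9, Middlemarch 1, Circe 6, Dune 9, The Overstory 10. Eliminate Middlemarch.
Round 2: Pachinko 10, Circe 6, Dune 9, The Overstory 10. Eliminate Circe.
Round 3: Pachinko 16, Dune 9, The Overstory 10. Eliminate Dune.
Round 4: Pachinko 25, The Overstory 10. Pachinko has a majority.

Pachinko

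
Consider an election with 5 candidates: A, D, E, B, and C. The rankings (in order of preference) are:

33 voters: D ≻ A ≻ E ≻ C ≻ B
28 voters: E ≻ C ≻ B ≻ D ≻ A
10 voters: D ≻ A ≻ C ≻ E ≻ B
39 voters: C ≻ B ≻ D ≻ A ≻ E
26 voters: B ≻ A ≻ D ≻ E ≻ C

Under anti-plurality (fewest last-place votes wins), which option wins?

D

Last-place votes: A 28, D 0, E 39, B 43, C 26.
D is ranked last by the fewest voters, so D wins.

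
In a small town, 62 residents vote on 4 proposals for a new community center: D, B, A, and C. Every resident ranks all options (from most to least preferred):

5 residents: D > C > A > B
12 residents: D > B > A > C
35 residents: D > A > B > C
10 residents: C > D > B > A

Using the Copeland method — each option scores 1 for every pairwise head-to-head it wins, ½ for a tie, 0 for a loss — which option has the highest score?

D

D: beats B, A, and C → score 3.
B: beats C; loses to D and A → score 1.
A: beats B and C; loses to D → score 2.
C: loses to D, B, and A → score 0.
D has the best pairwise record.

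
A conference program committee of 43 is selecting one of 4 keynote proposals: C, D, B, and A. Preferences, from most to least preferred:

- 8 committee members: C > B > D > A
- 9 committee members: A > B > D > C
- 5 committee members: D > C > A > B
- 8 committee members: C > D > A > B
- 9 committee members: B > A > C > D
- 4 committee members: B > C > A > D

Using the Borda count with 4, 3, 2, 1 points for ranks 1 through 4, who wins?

C

C: 8·4 + 9·1 + 5·3 + 8·4 + 9·2 + 4·3 = 118
D: 8·2 + 9·2 + 5·4 + 8·3 + 9·1 + 4·1 = 91
B: 8·3 + 9·3 + 5·1 + 8·1 + 9·4 + 4·4 = 116
A: 8·1 + 9·4 + 5·2 + 8·2 + 9·3 + 4·2 = 105
C has the highest Borda score (118).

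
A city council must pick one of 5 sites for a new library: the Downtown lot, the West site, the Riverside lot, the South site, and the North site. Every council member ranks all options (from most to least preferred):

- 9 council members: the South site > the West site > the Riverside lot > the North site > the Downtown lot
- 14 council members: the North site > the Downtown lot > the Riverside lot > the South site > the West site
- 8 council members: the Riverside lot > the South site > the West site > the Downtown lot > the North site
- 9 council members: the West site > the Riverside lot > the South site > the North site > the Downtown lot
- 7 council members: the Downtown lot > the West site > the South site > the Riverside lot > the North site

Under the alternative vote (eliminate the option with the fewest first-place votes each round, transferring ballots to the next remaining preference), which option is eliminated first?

Round 1: the Downtown lot 7, the West site 9, the Riverside lot 8, the South site 9, the North site 14. Eliminate the Downtown lot.

the Downtown lot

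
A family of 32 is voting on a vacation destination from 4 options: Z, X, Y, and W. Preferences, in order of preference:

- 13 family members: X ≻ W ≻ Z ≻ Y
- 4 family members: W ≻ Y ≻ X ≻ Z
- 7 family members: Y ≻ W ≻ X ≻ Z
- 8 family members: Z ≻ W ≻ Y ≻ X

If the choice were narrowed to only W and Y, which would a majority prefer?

W

Voters preferring W to Y: 25; preferring Y to W: 7.
W wins the head-to-head.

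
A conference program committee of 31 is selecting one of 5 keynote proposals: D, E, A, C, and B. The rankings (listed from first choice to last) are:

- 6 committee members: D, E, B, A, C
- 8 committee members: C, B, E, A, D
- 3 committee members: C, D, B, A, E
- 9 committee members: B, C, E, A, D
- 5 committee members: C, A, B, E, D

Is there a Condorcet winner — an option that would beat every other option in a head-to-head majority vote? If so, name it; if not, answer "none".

C vs D: 25–6 for C.
C vs E: 25–6 for C.
C vs A: 25–6 for C.
C vs B: 16–15 for C.
C beats every other option head-to-head.

C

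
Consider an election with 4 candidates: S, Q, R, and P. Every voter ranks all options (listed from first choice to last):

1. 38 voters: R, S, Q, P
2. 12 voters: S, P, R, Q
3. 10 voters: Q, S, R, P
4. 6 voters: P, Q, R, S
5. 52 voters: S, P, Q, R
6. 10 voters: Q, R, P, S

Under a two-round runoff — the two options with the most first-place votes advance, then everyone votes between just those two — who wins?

Round 1 first-place votes: S 64, Q 20, R 38, P 6.
S and R advance.
Runoff: S is preferred to R by 74 voters; R by 54.
S wins the runoff.

S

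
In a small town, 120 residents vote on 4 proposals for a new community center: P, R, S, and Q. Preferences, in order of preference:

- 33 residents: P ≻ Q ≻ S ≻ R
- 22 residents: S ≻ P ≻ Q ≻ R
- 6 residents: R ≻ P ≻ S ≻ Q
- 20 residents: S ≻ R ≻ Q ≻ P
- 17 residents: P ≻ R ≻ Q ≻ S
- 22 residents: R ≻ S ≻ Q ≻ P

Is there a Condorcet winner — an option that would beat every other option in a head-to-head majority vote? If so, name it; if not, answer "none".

S vs P: 64–56 for S.
S vs R: 75–45 for S.
S vs Q: 70–50 for S.
S beats every other option head-to-head.

S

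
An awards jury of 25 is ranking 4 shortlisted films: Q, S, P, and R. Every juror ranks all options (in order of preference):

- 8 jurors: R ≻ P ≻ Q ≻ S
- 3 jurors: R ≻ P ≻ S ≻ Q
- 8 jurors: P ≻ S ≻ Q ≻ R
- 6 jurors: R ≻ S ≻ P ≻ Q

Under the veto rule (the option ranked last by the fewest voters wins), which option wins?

P

Last-place votes: Q 9, S 8, P 0, R 8.
P is ranked last by the fewest voters, so P wins.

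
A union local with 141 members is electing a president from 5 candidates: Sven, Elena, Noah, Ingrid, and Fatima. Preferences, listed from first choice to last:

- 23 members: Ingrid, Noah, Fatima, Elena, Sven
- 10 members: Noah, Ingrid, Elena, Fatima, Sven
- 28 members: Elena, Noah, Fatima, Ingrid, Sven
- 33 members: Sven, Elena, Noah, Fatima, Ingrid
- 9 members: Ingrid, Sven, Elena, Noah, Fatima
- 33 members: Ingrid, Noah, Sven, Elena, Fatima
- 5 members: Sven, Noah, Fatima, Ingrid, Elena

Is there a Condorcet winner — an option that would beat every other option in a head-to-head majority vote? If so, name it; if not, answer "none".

Noah

Noah vs Sven: 94–47 for Noah.
Noah vs Elena: 71–70 for Noah.
Noah vs Ingrid: 76–65 for Noah.
Noah vs Fatima: 141–0 for Noah.
Noah beats every other option head-to-head.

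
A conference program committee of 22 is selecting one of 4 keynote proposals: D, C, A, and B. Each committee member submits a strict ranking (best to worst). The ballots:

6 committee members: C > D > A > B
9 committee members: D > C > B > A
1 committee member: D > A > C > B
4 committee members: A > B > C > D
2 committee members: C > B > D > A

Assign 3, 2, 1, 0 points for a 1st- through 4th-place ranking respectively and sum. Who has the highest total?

D: 6·2 + 9·3 + 1·3 + 4·0 + 2·1 = 44
C: 6·3 + 9·2 + 1·1 + 4·1 + 2·3 = 47
A: 6·1 + 9·0 + 1·2 + 4·3 + 2·0 = 20
B: 6·0 + 9·1 + 1·0 + 4·2 + 2·2 = 21
C has the highest Borda score (47).

C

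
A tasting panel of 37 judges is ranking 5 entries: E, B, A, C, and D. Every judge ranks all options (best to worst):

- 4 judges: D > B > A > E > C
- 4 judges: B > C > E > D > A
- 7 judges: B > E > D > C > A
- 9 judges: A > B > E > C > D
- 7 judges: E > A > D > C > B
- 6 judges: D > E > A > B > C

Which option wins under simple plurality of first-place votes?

B

First-place votes: E 7, B 11, A 9, C 0, D 10.
B has the most first-place votes.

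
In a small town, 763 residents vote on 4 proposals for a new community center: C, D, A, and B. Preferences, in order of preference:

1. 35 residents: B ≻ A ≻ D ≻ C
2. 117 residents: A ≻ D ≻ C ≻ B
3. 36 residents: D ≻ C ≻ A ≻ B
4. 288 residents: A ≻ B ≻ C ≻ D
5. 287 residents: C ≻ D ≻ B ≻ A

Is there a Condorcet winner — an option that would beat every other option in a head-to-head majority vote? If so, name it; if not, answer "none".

A

A vs C: 440–323 for A.
A vs D: 440–323 for A.
A vs B: 441–322 for A.
A beats every other option head-to-head.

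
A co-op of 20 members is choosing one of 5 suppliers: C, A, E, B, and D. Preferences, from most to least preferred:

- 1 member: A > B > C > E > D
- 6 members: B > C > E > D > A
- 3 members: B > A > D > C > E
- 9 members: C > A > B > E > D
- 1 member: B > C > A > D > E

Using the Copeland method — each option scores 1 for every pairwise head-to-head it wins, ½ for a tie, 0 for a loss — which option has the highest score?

B

C: beats A, E, and D; loses to B → score 3.
A: beats E and D; ties B; loses to C → score 2.5.
E: beats D; loses to C, A, and B → score 1.
B: beats C, E, and D; ties A → score 3.5.
D: loses to C, A, E, and B → score 0.
B has the best pairwise record.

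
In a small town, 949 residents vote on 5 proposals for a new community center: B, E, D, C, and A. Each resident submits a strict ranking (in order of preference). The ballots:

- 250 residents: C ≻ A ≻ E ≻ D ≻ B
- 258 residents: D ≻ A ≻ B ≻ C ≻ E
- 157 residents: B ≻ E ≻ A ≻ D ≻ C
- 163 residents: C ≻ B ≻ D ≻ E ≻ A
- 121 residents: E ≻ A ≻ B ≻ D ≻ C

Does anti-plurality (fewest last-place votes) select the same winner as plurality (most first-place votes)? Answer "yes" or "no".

Anti-plurality — last-place votes: B 250, E 258, D 0, C 278, A 163. Winner: D.
Plurality — first-place votes: B 157, E 121, D 258, C 413, A 0. Winner: C.
The two methods disagree.

no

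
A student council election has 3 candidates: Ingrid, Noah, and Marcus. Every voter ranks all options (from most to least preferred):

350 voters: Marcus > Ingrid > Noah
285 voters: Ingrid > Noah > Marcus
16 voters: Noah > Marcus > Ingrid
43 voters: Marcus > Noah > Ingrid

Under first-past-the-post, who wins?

First-place votes: Ingrid 285, Noah 16, Marcus 393.
Marcus has the most first-place votes.

Marcus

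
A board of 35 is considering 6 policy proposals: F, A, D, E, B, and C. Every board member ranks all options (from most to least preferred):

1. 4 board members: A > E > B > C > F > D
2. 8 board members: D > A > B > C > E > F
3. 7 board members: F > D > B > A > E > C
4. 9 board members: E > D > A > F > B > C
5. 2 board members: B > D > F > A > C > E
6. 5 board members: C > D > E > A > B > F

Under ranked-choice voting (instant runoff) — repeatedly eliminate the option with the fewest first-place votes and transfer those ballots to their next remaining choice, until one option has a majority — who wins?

Round 1: F 7, A 4, D 8, E 9, B 2, C 5. Eliminate B.
Round 2: F 7, A 4, D 10, E 9, C 5. Eliminate A.
Round 3: F 7, D 10, E 13, C 5. Eliminate C.
Round 4: F 7, D 15, E 13. Eliminate F.
Round 5: D 22, E 13. D has a majority.

D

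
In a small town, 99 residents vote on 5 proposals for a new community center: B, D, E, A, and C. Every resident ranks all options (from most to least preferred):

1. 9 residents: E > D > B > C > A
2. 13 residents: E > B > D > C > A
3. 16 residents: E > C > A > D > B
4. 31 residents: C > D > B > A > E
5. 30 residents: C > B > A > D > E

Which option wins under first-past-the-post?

C

First-place votes: B 0, D 0, E 38, A 0, C 61.
C has the most first-place votes.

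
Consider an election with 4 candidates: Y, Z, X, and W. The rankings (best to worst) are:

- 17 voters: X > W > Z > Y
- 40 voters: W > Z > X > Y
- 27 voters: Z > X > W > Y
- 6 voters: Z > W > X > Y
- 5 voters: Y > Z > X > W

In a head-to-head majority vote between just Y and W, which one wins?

W

Voters preferring Y to W: 5; preferring W to Y: 90.
W wins the head-to-head.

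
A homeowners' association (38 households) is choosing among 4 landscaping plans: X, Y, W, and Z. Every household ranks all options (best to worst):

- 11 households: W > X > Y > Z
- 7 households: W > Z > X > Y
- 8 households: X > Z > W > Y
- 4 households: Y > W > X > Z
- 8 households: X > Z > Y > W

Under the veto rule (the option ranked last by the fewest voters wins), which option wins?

Last-place votes: X 0, Y 15, W 8, Z 15.
X is ranked last by the fewest voters, so X wins.

X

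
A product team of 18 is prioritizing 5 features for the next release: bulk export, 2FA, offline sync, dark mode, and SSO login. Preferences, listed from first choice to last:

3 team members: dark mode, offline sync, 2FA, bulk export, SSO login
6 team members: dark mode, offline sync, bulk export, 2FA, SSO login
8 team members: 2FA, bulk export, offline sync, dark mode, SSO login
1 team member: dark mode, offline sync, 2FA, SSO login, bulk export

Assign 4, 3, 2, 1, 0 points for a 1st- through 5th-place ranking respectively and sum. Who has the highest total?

dark mode

bulk export: 3·1 + 6·2 + 8·3 + 1·0 = 39
2FA: 3·2 + 6·1 + 8·4 + 1·2 = 46
offline sync: 3·3 + 6·3 + 8·2 + 1·3 = 46
dark mode: 3·4 + 6·4 + 8·1 + 1·4 = 48
SSO login: 3·0 + 6·0 + 8·0 + 1·1 = 1
dark mode has the highest Borda score (48).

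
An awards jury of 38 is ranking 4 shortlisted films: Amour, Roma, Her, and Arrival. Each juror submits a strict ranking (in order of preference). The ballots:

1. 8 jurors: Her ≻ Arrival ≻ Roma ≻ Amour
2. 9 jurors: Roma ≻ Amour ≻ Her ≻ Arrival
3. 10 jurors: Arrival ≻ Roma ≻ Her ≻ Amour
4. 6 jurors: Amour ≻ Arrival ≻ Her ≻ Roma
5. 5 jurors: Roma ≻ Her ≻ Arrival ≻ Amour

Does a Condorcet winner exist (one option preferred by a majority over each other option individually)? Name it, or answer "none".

Checking pairwise contests:
Roma beats Amour 32–6.
Arrival beats Roma 24–14.
Roma beats Her 24–14.
Her beats Arrival 22–16.
Every option loses at least one head-to-head, so there is no Condorcet winner.

none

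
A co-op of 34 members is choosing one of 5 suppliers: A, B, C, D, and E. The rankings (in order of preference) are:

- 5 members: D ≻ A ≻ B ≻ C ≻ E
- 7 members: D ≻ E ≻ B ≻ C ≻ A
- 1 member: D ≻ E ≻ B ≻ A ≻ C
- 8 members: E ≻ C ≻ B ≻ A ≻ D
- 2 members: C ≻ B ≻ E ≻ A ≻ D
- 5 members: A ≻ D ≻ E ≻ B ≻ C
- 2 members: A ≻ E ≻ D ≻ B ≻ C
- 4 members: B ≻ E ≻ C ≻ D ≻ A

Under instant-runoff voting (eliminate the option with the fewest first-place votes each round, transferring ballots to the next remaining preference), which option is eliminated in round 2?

B

Round 1: A 7, B 4, C 2, D 13, E 8. Eliminate C.
Round 2: A 7, B 6, D 13, E 8. Eliminate B.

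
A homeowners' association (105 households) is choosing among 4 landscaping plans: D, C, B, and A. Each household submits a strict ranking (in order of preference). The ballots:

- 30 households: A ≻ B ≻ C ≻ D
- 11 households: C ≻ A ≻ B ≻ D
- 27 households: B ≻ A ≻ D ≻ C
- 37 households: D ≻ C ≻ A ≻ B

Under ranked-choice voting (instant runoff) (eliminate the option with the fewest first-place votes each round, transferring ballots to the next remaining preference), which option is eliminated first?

Round 1: D 37, C 11, B 27, A 30. Eliminate C.

C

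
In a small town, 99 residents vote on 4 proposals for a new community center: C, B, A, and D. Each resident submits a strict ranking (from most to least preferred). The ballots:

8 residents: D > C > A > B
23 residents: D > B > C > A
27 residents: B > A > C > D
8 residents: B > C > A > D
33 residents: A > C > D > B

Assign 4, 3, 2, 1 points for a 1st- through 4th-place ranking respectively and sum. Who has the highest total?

A

C: 8·3 + 23·2 + 27·2 + 8·3 + 33·3 = 247
B: 8·1 + 23·3 + 27·4 + 8·4 + 33·1 = 250
A: 8·2 + 23·1 + 27·3 + 8·2 + 33·4 = 268
D: 8·4 + 23·4 + 27·1 + 8·1 + 33·2 = 225
A has the highest Borda score (268).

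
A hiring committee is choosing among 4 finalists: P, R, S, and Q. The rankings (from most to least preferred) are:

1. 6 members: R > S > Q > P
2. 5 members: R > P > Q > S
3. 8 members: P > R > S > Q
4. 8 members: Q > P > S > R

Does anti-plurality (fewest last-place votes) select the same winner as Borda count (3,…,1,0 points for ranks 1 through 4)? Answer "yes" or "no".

Anti-plurality — last-place votes: P 6, R 8, S 5, Q 8. Winner: S.
Borda — scores: P 50, R 49, S 28, Q 35. Winner: P.
The two methods disagree.

no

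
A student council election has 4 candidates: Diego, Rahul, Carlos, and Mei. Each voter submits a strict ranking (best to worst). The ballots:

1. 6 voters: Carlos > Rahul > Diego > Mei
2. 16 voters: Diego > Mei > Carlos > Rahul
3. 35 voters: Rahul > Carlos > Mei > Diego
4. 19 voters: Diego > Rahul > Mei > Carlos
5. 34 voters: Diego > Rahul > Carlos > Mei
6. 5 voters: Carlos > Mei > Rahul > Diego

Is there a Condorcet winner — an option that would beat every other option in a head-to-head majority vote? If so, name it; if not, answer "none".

Diego vs Rahul: 69–46 for Diego.
Diego vs Carlos: 69–46 for Diego.
Diego vs Mei: 75–40 for Diego.
Diego beats every other option head-to-head.

Diego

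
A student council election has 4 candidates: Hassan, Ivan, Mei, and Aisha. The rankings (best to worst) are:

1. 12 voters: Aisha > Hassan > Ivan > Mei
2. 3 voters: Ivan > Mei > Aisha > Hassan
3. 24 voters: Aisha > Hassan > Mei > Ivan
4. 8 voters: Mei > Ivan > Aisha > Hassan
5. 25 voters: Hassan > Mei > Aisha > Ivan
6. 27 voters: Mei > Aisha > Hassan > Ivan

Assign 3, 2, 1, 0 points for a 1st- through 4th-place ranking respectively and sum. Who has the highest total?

Aisha

Hassan: 12·2 + 3·0 + 24·2 + 8·0 + 25·3 + 27·1 = 174
Ivan: 12·1 + 3·3 + 24·0 + 8·2 + 25·0 + 27·0 = 37
Mei: 12·0 + 3·2 + 24·1 + 8·3 + 25·2 + 27·3 = 185
Aisha: 12·3 + 3·1 + 24·3 + 8·1 + 25·1 + 27·2 = 198
Aisha has the highest Borda score (198).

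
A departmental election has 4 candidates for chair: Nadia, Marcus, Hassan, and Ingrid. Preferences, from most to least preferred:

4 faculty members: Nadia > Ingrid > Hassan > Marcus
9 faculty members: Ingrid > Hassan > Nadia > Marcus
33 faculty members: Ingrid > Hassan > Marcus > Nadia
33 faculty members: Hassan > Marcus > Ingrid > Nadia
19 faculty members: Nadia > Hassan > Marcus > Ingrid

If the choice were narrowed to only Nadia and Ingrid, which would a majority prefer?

Ingrid

Voters preferring Nadia to Ingrid: 23; preferring Ingrid to Nadia: 75.
Ingrid wins the head-to-head.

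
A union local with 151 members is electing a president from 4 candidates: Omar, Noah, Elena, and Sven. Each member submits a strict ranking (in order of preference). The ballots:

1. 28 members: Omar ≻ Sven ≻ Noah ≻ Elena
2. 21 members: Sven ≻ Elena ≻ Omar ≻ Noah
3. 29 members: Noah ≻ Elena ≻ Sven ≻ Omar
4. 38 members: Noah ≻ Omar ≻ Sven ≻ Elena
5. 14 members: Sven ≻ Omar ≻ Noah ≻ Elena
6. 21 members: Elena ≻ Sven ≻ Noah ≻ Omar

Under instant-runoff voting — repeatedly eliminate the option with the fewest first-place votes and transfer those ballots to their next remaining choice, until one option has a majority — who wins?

Round 1: Omar 28, Noah 67, Elena 21, Sven 35. Eliminate Elena.
Round 2: Omar 28, Noah 67, Sven 56. Eliminate Omar.
Round 3: Noah 67, Sven 84. Sven has a majority.

Sven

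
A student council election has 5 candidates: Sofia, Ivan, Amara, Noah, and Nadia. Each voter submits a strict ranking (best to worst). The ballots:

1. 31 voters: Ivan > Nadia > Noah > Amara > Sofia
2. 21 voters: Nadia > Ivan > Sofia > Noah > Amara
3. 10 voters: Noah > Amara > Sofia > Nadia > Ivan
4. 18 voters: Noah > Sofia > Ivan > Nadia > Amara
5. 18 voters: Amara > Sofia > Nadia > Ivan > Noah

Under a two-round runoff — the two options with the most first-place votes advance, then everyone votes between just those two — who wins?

Ivan

Round 1 first-place votes: Sofia 0, Ivan 31, Amara 18, Noah 28, Nadia 21.
Ivan and Noah advance.
Runoff: Ivan is preferred to Noah by 70 voters; Noah by 28.
Ivan wins the runoff.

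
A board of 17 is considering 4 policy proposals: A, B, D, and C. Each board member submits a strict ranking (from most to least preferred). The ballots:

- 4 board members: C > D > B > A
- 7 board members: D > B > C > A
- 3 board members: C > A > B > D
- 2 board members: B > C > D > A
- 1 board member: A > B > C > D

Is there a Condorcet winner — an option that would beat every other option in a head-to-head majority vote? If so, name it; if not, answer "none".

none

Checking pairwise contests:
B beats A 13–4.
D beats B 11–6.
C beats D 10–7.
B beats C 10–7.
Every option loses at least one head-to-head, so there is no Condorcet winner.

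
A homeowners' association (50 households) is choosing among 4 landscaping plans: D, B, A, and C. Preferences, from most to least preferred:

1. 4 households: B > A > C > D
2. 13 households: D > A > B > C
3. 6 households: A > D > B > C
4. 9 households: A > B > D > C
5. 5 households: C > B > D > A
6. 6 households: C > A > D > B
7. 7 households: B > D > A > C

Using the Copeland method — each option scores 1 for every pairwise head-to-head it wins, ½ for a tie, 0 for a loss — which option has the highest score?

A

D: beats C; ties B and A → score 2.
B: beats C; ties D; loses to A → score 1.5.
A: beats B and C; ties D → score 2.5.
C: loses to D, B, and A → score 0.
A has the best pairwise record.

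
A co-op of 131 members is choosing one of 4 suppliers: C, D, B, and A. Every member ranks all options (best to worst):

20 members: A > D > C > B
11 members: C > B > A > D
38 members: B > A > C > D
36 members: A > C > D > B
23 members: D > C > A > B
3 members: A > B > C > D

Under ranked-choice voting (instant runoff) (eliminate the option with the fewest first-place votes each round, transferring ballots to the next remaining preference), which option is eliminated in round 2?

Round 1: C 11, D 23, B 38, A 59. Eliminate C.
Round 2: D 23, B 49, A 59. Eliminate D.

D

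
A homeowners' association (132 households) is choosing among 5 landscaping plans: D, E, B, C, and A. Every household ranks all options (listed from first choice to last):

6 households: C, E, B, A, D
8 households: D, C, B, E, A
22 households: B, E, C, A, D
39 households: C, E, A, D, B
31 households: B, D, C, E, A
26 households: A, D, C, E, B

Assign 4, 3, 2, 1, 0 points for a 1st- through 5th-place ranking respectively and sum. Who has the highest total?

D: 6·0 + 8·4 + 22·0 + 39·1 + 31·3 + 26·3 = 242
E: 6·3 + 8·1 + 22·3 + 39·3 + 31·1 + 26·1 = 266
B: 6·2 + 8·2 + 22·4 + 39·0 + 31·4 + 26·0 = 240
C: 6·4 + 8·3 + 22·2 + 39·4 + 31·2 + 26·2 = 362
A: 6·1 + 8·0 + 22·1 + 39·2 + 31·0 + 26·4 = 210
C has the highest Borda score (362).

C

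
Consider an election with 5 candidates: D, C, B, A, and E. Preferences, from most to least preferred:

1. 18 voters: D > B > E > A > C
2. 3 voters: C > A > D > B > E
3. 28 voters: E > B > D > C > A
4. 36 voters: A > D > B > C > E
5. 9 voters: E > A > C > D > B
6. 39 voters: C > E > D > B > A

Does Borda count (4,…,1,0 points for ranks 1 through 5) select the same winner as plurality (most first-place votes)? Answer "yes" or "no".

Borda — scores: D 329, C 250, B 252, A 198, E 301. Winner: D.
Plurality — first-place votes: D 18, C 42, B 0, A 36, E 37. Winner: C.
The two methods disagree.

no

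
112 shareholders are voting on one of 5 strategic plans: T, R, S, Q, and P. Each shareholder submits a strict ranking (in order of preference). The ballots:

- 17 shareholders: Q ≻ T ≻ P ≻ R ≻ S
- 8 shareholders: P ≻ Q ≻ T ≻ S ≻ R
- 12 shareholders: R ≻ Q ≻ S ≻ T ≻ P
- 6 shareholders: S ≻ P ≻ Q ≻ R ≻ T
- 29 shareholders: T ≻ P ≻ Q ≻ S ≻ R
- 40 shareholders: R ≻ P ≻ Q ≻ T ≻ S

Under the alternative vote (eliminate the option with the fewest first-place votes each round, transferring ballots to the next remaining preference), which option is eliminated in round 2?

P

Round 1: T 29, R 52, S 6, Q 17, P 8. Eliminate S.
Round 2: T 29, R 52, Q 17, P 14. Eliminate P.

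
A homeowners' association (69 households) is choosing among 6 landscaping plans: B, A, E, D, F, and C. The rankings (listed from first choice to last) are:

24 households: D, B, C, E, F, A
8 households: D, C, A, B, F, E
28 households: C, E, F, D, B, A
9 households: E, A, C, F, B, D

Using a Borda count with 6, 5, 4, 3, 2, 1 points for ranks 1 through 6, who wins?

C

B: 24·5 + 8·3 + 28·2 + 9·2 = 218
A: 24·1 + 8·4 + 28·1 + 9·5 = 129
E: 24·3 + 8·1 + 28·5 + 9·6 = 274
D: 24·6 + 8·6 + 28·3 + 9·1 = 285
F: 24·2 + 8·2 + 28·4 + 9·3 = 203
C: 24·4 + 8·5 + 28·6 + 9·4 = 340
C has the highest Borda score (340).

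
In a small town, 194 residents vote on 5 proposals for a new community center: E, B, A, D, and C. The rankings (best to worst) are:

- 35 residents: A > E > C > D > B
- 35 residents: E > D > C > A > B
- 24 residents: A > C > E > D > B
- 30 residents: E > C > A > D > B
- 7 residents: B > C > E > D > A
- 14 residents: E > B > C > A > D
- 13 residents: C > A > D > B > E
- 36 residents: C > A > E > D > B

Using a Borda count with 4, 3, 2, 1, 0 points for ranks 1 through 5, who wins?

E

E: 35·3 + 35·4 + 24·2 + 30·4 + 7·2 + 14·4 + 13·0 + 36·2 = 555
B: 35·0 + 35·0 + 24·0 + 30·0 + 7·4 + 14·3 + 13·1 + 36·0 = 83
A: 35·4 + 35·1 + 24·4 + 30·2 + 7·0 + 14·1 + 13·3 + 36·3 = 492
D: 35·1 + 35·3 + 24·1 + 30·1 + 7·1 + 14·0 + 13·2 + 36·1 = 263
C: 35·2 + 35·2 + 24·3 + 30·3 + 7·3 + 14·2 + 13·4 + 36·4 = 547
E has the highest Borda score (555).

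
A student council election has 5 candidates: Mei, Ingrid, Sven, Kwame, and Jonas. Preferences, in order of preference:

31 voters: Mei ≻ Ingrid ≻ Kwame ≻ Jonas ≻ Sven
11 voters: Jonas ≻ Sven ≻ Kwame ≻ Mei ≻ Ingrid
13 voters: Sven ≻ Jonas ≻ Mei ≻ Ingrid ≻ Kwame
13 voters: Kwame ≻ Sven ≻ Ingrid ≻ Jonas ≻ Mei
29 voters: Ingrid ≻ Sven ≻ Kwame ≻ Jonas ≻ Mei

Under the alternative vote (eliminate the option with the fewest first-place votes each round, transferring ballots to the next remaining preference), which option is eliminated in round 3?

Ingrid

Round 1: Mei 31, Ingrid 29, Sven 13, Kwame 13, Jonas 11. Eliminate Jonas.
Round 2: Mei 31, Ingrid 29, Sven 24, Kwame 13. Eliminate Kwame.
Round 3: Mei 31, Ingrid 29, Sven 37. Eliminate Ingrid.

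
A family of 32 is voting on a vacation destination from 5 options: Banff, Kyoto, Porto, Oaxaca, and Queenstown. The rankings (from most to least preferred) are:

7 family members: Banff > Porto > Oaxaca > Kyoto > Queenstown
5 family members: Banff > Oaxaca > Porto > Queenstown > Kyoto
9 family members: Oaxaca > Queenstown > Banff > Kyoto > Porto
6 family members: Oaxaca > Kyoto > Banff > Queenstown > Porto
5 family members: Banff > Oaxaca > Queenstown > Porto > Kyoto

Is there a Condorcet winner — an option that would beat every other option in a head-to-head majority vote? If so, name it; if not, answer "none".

Banff

Banff vs Kyoto: 26–6 for Banff.
Banff vs Porto: 32–0 for Banff.
Banff vs Oaxaca: 17–15 for Banff.
Banff vs Queenstown: 23–9 for Banff.
Banff beats every other option head-to-head.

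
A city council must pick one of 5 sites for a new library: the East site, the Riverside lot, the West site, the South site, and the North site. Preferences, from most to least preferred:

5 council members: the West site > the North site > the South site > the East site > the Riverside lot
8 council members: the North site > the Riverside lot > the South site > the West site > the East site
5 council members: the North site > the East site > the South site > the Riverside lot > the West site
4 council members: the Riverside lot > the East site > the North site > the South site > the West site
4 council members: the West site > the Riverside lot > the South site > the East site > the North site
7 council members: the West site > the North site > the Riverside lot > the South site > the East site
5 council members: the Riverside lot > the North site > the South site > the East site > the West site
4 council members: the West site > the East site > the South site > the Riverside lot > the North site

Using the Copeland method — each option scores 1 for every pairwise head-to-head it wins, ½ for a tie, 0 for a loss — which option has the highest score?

the North site

the East site: loses to the Riverside lot, the West site, the South site, and the North site → score 0.
the Riverside lot: beats the East site, the West site, and the South site; loses to the North site → score 3.
the West site: beats the East site; loses to the Riverside lot, the South site, and the North site → score 1.
the South site: beats the East site and the West site; loses to the Riverside lot and the North site → score 2.
the North site: beats the East site, the Riverside lot, the West site, and the South site → score 4.
the North site has the best pairwise record.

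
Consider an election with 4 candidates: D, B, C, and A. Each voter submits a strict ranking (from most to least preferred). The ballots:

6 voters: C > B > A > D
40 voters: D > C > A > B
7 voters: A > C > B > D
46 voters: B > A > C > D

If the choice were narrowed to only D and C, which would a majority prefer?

Voters preferring D to C: 40; preferring C to D: 59.
C wins the head-to-head.

C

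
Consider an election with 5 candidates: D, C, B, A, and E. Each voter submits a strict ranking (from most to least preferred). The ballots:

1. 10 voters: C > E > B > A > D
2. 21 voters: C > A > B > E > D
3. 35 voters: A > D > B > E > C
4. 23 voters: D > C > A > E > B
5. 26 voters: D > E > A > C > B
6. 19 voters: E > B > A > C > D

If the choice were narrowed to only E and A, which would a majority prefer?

A

Voters preferring E to A: 55; preferring A to E: 79.
A wins the head-to-head.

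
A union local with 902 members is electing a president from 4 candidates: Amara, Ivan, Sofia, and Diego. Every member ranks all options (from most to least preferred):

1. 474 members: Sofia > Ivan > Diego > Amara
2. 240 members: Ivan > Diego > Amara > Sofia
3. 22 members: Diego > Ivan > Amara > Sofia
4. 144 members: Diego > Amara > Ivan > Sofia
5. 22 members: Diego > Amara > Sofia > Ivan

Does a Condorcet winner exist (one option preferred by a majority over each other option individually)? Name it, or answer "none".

Sofia

Sofia vs Amara: 474–428 for Sofia.
Sofia vs Ivan: 496–406 for Sofia.
Sofia vs Diego: 474–428 for Sofia.
Sofia beats every other option head-to-head.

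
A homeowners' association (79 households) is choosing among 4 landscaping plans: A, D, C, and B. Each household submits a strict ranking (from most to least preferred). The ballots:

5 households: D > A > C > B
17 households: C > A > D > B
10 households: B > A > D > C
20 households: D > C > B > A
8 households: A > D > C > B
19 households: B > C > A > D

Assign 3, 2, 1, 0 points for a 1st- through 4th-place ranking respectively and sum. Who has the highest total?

A: 5·2 + 17·2 + 10·2 + 20·0 + 8·3 + 19·1 = 107
D: 5·3 + 17·1 + 10·1 + 20·3 + 8·2 + 19·0 = 118
C: 5·1 + 17·3 + 10·0 + 20·2 + 8·1 + 19·2 = 142
B: 5·0 + 17·0 + 10·3 + 20·1 + 8·0 + 19·3 = 107
C has the highest Borda score (142).

C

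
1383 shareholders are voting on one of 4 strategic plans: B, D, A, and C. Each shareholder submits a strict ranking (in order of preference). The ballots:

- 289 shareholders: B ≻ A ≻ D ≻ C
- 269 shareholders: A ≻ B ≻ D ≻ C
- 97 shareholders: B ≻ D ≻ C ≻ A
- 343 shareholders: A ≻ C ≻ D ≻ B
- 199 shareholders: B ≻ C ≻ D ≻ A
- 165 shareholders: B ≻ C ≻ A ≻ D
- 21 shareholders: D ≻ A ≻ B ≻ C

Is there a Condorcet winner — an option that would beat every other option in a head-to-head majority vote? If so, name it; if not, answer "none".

B vs D: 1019–364 for B.
B vs A: 750–633 for B.
B vs C: 1040–343 for B.
B beats every other option head-to-head.

B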